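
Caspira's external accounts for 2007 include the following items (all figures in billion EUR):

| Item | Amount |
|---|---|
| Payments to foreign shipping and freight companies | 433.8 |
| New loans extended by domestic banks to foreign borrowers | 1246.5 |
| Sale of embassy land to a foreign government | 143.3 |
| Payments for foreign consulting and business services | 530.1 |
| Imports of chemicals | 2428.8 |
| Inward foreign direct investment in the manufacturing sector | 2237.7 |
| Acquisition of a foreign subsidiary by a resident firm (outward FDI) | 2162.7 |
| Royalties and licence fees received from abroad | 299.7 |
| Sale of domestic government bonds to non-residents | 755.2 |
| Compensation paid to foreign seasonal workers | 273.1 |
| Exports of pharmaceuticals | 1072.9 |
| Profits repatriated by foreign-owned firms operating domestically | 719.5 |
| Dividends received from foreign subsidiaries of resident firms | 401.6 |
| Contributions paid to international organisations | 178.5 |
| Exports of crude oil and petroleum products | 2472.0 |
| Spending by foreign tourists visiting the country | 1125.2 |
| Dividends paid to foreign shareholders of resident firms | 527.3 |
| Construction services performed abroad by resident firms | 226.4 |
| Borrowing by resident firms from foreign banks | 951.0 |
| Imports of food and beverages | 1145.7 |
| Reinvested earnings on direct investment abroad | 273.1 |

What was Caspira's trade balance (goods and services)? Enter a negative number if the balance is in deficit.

657.8

Goods: 2472.0 - 1145.7 + 1072.9 - 2428.8 = -29.6
Services: 226.4 + 299.7 - 433.8 - 530.1 + 1125.2 = 687.4
Trade balance = -29.6 + 687.4 = 657.8
(Excluded from the trade balance — financial account: new loans extended by domestic banks to foreign borrowers 1246.5, inward foreign direct investment in the manufacturing sector 2237.7, acquisition of a foreign subsidiary by a resident firm (outward FDI) 2162.7, sale of domestic government bonds to non-residents 755.2, borrowing by resident firms from foreign banks 951.0; capital account: sale of embassy land to a foreign government 143.3; primary income: compensation paid to foreign seasonal workers 273.1, profits repatriated by foreign-owned firms operating domestically 719.5, dividends received from foreign subsidiaries of resident firms 401.6, dividends paid to foreign shareholders of resident firms 527.3, reinvested earnings on direct investment abroad 273.1; secondary income: contributions paid to international organisations 178.5.)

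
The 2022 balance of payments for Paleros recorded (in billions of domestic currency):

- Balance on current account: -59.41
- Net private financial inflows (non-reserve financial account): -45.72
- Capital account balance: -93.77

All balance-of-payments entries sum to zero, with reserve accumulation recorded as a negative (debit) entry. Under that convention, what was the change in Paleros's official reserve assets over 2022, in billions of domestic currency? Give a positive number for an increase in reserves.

-198.90

Official reserve transactions balance = -((-59.41) + (-93.77) + (-45.72)) = 198.90
An accumulation of reserves is recorded as a debit (negative entry), so the change in the stock of reserves is the negative of that balance.
Change in official reserves = -(198.90) = -198.90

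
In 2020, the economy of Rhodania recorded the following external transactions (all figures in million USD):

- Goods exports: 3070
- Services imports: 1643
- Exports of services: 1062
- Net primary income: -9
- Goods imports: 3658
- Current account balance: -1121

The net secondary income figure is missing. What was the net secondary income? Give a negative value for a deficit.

57

Current account = goods balance + services balance + net primary income + net secondary income
Sum of the known components = -1178
Net secondary income = CA - (known components) = -1121 - (-1178) = 57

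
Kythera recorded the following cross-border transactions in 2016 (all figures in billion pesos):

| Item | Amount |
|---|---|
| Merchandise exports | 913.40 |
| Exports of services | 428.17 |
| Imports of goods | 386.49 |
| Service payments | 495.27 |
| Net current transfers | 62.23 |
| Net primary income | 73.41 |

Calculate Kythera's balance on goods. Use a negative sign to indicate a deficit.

Goods balance = 913.40 - 386.49 = 526.91

526.91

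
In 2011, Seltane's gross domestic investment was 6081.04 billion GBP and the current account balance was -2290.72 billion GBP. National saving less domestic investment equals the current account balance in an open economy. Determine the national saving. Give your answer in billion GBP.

3790.32

S = I + CA = 6081.04 + (-2290.72) = 3790.32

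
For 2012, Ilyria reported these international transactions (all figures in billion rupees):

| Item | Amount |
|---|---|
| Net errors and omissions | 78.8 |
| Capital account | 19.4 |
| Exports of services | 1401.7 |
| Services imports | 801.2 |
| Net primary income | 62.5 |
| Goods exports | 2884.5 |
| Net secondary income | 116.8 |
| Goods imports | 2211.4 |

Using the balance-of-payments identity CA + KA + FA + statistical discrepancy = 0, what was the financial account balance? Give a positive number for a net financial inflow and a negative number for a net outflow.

Goods balance = 2884.5 - 2211.4 = 673.1
Services balance = 1401.7 - 801.2 = 600.5
Trade balance (goods + services) = 673.1 + 600.5 = 1273.6
Net primary income = 62.5
Net secondary income = 116.8
Current account = 1273.6 + 62.5 + 116.8 = 1452.9
Financial account = -(1452.9 + 19.4 + 78.8) = -1551.1

-1551.1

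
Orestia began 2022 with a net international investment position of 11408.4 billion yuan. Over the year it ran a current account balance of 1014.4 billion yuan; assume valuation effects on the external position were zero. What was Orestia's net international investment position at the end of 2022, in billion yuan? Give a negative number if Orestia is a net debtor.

12422.8

With no valuation effects, change in NIIP = current account = 1014.4
End-of-year NIIP = 11408.4 + 1014.4 = 12422.8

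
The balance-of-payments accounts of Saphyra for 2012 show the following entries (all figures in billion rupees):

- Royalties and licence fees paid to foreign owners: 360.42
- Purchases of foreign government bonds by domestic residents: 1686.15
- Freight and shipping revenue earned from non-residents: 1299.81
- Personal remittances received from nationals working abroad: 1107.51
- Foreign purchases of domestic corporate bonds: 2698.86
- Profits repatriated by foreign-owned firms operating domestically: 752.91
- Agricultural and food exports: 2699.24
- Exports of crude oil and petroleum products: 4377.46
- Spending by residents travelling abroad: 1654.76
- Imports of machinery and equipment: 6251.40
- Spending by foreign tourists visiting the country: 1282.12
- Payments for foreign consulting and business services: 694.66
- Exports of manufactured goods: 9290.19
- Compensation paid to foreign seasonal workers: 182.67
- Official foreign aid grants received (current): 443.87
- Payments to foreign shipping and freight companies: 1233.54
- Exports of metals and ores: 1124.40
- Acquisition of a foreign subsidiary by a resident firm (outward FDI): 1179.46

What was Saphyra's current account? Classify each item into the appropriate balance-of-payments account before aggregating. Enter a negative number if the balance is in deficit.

10494.24

Goods: 1124.40 + 2699.24 + 4377.46 - 6251.40 + 9290.19 = 11239.89
Services: 1282.12 - 360.42 - 694.66 - 1654.76 - 1233.54 + 1299.81 = -1361.45
Primary income: -752.91 - 182.67 = -935.58
Secondary income: 443.87 + 1107.51 = 1551.38
Current account = 11239.89 + (-1361.45) + (-935.58) + 1551.38 = 10494.24
(Excluded from the current account — financial account: purchases of foreign government bonds by domestic residents 1686.15, foreign purchases of domestic corporate bonds 2698.86, acquisition of a foreign subsidiary by a resident firm (outward FDI) 1179.46.)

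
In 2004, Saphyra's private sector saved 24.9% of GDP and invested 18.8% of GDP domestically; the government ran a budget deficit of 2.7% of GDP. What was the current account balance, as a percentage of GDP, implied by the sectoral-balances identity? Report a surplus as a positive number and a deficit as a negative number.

3.4

By the sectoral-balances identity, CA = (S_private - I) + (T - G).
Private balance = 24.9 - 18.8 = 6.1
Government balance (T - G) = -2.7
CA = 6.1 + (-2.7) = 3.4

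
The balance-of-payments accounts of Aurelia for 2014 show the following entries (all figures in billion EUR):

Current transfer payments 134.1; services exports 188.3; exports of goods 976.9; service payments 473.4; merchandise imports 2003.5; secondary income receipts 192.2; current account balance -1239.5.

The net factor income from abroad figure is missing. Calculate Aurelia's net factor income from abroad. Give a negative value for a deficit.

14.1

Current account = goods balance + services balance + net primary income + net secondary income
Sum of the known components = -1253.6
Net factor income from abroad = CA - (known components) = -1239.5 - (-1253.6) = 14.1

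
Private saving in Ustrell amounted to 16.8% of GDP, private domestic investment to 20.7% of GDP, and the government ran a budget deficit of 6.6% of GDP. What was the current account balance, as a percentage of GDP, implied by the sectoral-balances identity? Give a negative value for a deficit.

By the sectoral-balances identity, CA = (S_private - I) + (T - G).
Private balance = 16.8 - 20.7 = -3.9
Government balance (T - G) = -6.6
CA = -3.9 + (-6.6) = -10.5

-10.5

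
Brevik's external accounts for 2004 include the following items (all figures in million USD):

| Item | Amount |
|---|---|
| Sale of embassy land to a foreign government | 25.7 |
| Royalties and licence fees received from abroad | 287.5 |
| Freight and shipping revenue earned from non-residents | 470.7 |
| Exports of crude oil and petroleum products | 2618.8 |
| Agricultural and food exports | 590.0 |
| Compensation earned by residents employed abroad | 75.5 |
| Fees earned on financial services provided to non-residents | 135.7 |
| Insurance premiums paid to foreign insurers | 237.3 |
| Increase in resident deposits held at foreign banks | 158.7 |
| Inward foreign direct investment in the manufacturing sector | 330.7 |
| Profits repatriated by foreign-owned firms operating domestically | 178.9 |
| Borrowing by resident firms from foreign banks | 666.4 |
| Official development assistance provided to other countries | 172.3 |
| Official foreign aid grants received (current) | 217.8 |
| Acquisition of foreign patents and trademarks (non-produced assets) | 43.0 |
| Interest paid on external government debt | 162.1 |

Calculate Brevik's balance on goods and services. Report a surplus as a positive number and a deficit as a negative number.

3865.4

Goods: 590.0 + 2618.8 = 3208.8
Services: 135.7 + 287.5 + 470.7 - 237.3 = 656.6
Trade balance = 3208.8 + 656.6 = 3865.4
(Excluded from the trade balance — capital account: sale of embassy land to a foreign government 25.7, acquisition of foreign patents and trademarks (non-produced assets) 43.0; primary income: compensation earned by residents employed abroad 75.5, profits repatriated by foreign-owned firms operating domestically 178.9, interest paid on external government debt 162.1; financial account: increase in resident deposits held at foreign banks 158.7, inward foreign direct investment in the manufacturing sector 330.7, borrowing by resident firms from foreign banks 666.4; secondary income: official development assistance provided to other countries 172.3, official foreign aid grants received (current) 217.8.)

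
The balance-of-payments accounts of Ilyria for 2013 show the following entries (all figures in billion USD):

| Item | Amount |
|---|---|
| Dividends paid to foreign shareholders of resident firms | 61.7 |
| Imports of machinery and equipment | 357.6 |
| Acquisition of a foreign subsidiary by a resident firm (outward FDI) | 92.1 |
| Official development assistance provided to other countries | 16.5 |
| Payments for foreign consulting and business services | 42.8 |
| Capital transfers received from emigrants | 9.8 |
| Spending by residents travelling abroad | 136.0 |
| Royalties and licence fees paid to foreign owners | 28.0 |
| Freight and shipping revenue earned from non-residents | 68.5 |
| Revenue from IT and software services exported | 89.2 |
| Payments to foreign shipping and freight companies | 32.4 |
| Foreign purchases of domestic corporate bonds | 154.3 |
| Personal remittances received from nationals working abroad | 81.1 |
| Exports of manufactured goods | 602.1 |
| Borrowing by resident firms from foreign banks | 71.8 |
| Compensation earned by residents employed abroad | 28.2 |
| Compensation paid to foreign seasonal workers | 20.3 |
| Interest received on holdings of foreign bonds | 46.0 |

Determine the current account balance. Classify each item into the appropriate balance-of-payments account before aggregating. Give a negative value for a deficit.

219.8

Goods: -357.6 + 602.1 = 244.5
Services: -32.4 + 68.5 + 89.2 - 136.0 - 28.0 - 42.8 = -81.5
Primary income: -61.7 - 20.3 + 46.0 + 28.2 = -7.8
Secondary income: 81.1 - 16.5 = 64.6
Current account = 244.5 + (-81.5) + (-7.8) + 64.6 = 219.8
(Excluded from the current account — financial account: acquisition of a foreign subsidiary by a resident firm (outward FDI) 92.1, foreign purchases of domestic corporate bonds 154.3, borrowing by resident firms from foreign banks 71.8; capital account: capital transfers received from emigrants 9.8.)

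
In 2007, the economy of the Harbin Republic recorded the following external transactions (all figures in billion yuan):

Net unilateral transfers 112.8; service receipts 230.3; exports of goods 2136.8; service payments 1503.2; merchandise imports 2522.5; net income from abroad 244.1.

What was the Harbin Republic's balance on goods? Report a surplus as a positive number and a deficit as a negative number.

Goods balance = 2136.8 - 2522.5 = -385.7

-385.7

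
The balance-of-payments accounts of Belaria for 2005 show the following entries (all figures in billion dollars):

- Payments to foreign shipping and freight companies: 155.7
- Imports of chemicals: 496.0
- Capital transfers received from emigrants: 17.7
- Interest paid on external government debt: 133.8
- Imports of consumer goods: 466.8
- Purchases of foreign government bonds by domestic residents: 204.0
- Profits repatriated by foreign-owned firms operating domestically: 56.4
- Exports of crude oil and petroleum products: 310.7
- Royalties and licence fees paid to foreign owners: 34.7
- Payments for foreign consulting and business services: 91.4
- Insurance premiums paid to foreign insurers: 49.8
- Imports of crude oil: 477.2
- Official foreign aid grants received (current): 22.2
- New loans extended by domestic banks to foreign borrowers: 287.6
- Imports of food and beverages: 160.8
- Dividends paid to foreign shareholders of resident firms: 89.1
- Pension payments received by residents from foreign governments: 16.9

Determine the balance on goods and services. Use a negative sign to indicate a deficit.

-1621.7

Goods: 310.7 - 496.0 - 466.8 - 477.2 - 160.8 = -1290.1
Services: -155.7 - 34.7 - 91.4 - 49.8 = -331.6
Trade balance = -1290.1 + (-331.6) = -1621.7
(Excluded from the trade balance — capital account: capital transfers received from emigrants 17.7; primary income: interest paid on external government debt 133.8, profits repatriated by foreign-owned firms operating domestically 56.4, dividends paid to foreign shareholders of resident firms 89.1; financial account: purchases of foreign government bonds by domestic residents 204.0, new loans extended by domestic banks to foreign borrowers 287.6; secondary income: official foreign aid grants received (current) 22.2, pension payments received by residents from foreign governments 16.9.)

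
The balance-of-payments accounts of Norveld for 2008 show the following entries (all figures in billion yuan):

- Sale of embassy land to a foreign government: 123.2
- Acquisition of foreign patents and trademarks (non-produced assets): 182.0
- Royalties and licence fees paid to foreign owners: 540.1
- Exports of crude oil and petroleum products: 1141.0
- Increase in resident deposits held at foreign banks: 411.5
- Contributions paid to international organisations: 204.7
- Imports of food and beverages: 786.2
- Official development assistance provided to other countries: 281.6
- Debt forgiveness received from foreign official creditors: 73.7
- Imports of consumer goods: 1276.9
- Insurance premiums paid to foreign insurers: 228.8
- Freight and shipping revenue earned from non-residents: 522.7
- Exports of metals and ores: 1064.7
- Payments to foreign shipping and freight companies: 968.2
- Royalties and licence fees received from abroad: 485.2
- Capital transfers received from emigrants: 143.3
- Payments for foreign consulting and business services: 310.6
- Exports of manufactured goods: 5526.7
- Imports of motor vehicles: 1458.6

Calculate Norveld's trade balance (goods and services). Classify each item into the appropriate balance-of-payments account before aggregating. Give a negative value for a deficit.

3170.9

Goods: 1141.0 - 1276.9 + 5526.7 - 1458.6 - 786.2 + 1064.7 = 4210.7
Services: 522.7 - 228.8 - 310.6 + 485.2 - 968.2 - 540.1 = -1039.8
Trade balance = 4210.7 + (-1039.8) = 3170.9
(Excluded from the trade balance — capital account: sale of embassy land to a foreign government 123.2, acquisition of foreign patents and trademarks (non-produced assets) 182.0, debt forgiveness received from foreign official creditors 73.7, capital transfers received from emigrants 143.3; financial account: increase in resident deposits held at foreign banks 411.5; secondary income: contributions paid to international organisations 204.7, official development assistance provided to other countries 281.6.)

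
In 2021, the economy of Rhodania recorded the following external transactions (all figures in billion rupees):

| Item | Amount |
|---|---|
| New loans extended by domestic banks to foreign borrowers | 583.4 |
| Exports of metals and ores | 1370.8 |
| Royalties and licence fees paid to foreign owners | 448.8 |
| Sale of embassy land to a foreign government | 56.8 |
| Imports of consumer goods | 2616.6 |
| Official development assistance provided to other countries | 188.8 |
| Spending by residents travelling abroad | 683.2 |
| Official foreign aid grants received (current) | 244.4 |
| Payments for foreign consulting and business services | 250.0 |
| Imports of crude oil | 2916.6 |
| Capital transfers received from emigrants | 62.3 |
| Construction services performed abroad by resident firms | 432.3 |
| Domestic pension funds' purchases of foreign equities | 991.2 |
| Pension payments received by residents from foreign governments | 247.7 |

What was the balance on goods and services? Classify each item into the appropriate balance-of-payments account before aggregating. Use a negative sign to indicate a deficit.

Goods: -2916.6 + 1370.8 - 2616.6 = -4162.4
Services: -683.2 - 448.8 + 432.3 - 250.0 = -949.7
Trade balance = -4162.4 + (-949.7) = -5112.1
(Excluded from the trade balance — financial account: new loans extended by domestic banks to foreign borrowers 583.4, domestic pension funds' purchases of foreign equities 991.2; capital account: sale of embassy land to a foreign government 56.8, capital transfers received from emigrants 62.3; secondary income: official development assistance provided to other countries 188.8, official foreign aid grants received (current) 244.4, pension payments received by residents from foreign governments 247.7.)

-5112.1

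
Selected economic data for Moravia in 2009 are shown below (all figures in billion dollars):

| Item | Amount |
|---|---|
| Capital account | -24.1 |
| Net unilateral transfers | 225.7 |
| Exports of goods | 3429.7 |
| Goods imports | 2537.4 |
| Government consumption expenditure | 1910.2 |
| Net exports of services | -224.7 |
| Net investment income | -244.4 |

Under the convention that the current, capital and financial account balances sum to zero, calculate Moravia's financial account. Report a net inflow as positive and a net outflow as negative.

Goods balance = 3429.7 - 2537.4 = 892.3
Services balance = -224.7
Trade balance (goods + services) = 892.3 + (-224.7) = 667.6
Net primary income = -244.4
Net secondary income = 225.7
Current account = 667.6 + (-244.4) + 225.7 = 648.9
Financial account = -(648.9 + (-24.1)) = -624.8

-624.8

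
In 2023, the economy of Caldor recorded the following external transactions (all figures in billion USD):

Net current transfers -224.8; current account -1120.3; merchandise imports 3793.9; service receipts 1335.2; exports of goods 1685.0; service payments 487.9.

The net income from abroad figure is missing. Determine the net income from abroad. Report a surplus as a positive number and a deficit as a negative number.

366.1

Current account = goods balance + services balance + net primary income + net secondary income
Sum of the known components = -1486.4
Net income from abroad = CA - (known components) = -1120.3 - (-1486.4) = 366.1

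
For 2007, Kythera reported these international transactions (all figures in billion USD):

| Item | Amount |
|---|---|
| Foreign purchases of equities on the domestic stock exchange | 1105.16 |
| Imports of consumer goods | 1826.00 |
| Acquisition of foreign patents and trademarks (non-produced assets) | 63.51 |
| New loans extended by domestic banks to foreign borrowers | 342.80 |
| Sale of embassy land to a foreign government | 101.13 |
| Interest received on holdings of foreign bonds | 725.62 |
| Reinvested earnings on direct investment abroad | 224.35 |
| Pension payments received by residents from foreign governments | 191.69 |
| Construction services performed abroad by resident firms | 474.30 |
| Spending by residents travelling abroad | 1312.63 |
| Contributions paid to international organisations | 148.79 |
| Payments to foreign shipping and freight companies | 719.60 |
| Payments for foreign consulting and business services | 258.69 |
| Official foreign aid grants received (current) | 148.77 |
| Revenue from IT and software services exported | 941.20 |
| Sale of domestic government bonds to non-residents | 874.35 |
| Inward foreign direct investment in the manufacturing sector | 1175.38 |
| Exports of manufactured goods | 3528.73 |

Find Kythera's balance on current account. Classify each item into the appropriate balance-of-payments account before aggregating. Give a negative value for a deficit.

Goods: -1826.00 + 3528.73 = 1702.73
Services: 474.30 - 719.60 + 941.20 - 258.69 - 1312.63 = -875.42
Primary income: 725.62 + 224.35 = 949.97
Secondary income: 191.69 - 148.79 + 148.77 = 191.67
Current account = 1702.73 + (-875.42) + 949.97 + 191.67 = 1968.95
(Excluded from the current account — financial account: foreign purchases of equities on the domestic stock exchange 1105.16, new loans extended by domestic banks to foreign borrowers 342.80, sale of domestic government bonds to non-residents 874.35, inward foreign direct investment in the manufacturing sector 1175.38; capital account: acquisition of foreign patents and trademarks (non-produced assets) 63.51, sale of embassy land to a foreign government 101.13.)

1968.95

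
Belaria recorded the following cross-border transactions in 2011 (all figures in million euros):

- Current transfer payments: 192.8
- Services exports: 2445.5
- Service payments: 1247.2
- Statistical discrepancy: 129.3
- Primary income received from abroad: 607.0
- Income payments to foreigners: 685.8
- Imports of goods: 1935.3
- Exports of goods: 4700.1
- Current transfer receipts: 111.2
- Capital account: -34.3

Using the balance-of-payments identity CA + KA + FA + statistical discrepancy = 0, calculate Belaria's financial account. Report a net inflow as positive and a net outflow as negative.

-3897.7

Goods balance = 4700.1 - 1935.3 = 2764.8
Services balance = 2445.5 - 1247.2 = 1198.3
Trade balance (goods + services) = 2764.8 + 1198.3 = 3963.1
Net primary income = 607.0 - 685.8 = -78.8
Net secondary income = 111.2 - 192.8 = -81.6
Current account = 3963.1 + (-78.8) + (-81.6) = 3802.7
Financial account = -(3802.7 + (-34.3) + 129.3) = -3897.7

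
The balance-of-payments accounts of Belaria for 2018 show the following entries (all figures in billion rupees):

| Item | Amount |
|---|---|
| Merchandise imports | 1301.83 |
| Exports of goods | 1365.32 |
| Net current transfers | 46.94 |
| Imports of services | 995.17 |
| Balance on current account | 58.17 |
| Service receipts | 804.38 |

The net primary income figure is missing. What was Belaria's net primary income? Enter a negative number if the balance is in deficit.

Current account = goods balance + services balance + net primary income + net secondary income
Sum of the known components = -80.36
Net primary income = CA - (known components) = 58.17 - (-80.36) = 138.53

138.53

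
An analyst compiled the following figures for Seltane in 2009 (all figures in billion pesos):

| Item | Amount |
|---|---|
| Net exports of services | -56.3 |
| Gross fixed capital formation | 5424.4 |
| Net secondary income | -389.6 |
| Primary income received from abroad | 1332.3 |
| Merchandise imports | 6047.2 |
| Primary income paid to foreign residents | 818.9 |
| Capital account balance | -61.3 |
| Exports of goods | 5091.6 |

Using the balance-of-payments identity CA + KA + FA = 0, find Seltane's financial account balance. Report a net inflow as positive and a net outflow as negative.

Goods balance = 5091.6 - 6047.2 = -955.6
Services balance = -56.3
Trade balance (goods + services) = -955.6 + (-56.3) = -1011.9
Net primary income = 1332.3 - 818.9 = 513.4
Net secondary income = -389.6
Current account = -1011.9 + 513.4 + (-389.6) = -888.1
Financial account = -(-888.1 + (-61.3)) = 949.4

949.4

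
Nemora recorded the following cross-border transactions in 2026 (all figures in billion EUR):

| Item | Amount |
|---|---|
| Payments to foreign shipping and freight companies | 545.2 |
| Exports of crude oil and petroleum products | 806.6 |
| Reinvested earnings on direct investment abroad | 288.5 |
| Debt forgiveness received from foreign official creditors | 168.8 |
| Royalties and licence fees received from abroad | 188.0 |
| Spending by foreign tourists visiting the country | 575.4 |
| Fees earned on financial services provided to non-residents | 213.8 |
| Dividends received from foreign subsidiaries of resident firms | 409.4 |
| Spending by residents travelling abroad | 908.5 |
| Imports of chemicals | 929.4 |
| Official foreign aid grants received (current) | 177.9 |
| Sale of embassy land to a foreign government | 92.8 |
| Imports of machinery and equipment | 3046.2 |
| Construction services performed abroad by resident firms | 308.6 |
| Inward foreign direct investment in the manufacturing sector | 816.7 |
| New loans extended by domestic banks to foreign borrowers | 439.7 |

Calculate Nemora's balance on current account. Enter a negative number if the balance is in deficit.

-2461.1

Goods: 806.6 - 929.4 - 3046.2 = -3169.0
Services: -908.5 + 575.4 + 308.6 - 545.2 + 188.0 + 213.8 = -167.9
Primary income: 288.5 + 409.4 = 697.9
Secondary income: 177.9
Current account = (-3169.0) + (-167.9) + 697.9 + 177.9 = -2461.1
(Excluded from the current account — capital account: debt forgiveness received from foreign official creditors 168.8, sale of embassy land to a foreign government 92.8; financial account: inward foreign direct investment in the manufacturing sector 816.7, new loans extended by domestic banks to foreign borrowers 439.7.)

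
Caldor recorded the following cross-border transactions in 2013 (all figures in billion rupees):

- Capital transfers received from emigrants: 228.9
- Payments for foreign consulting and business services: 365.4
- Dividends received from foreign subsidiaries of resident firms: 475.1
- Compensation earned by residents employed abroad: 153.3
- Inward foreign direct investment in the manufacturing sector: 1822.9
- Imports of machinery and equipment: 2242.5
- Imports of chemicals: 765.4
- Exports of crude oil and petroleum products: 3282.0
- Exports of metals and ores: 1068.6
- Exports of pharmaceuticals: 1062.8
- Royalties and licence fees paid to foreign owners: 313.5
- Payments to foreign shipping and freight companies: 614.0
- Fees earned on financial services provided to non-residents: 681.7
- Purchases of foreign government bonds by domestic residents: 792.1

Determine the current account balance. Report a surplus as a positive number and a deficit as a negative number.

Goods: -2242.5 + 1068.6 + 1062.8 - 765.4 + 3282.0 = 2405.5
Services: -365.4 - 313.5 - 614.0 + 681.7 = -611.2
Primary income: 153.3 + 475.1 = 628.4
Current account = 2405.5 + (-611.2) + 628.4 = 2422.7
(Excluded from the current account — capital account: capital transfers received from emigrants 228.9; financial account: inward foreign direct investment in the manufacturing sector 1822.9, purchases of foreign government bonds by domestic residents 792.1.)

2422.7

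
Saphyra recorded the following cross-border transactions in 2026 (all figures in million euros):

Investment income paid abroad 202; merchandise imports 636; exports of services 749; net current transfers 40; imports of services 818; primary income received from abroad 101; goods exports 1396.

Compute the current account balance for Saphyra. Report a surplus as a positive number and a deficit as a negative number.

Goods balance = 1396 - 636 = 760
Services balance = 749 - 818 = -69
Trade balance (goods + services) = 760 + (-69) = 691
Net primary income = 101 - 202 = -101
Net secondary income = 40
Current account = 691 + (-101) + 40 = 630

630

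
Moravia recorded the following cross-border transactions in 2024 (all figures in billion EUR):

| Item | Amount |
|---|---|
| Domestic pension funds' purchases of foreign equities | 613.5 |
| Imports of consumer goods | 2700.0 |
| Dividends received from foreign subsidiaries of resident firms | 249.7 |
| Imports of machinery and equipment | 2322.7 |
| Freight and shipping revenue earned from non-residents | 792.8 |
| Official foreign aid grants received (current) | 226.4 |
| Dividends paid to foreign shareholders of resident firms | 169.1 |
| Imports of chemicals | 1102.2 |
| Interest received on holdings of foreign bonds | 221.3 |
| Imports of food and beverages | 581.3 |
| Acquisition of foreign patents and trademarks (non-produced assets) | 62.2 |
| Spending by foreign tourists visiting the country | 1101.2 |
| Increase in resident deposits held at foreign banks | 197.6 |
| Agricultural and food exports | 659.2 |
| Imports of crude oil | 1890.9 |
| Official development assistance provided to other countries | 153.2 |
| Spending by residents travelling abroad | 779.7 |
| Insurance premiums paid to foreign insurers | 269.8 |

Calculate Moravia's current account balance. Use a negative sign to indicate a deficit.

-6718.3

Goods: -581.3 - 2322.7 - 2700.0 + 659.2 - 1890.9 - 1102.2 = -7937.9
Services: 1101.2 - 269.8 + 792.8 - 779.7 = 844.5
Primary income: 221.3 - 169.1 + 249.7 = 301.9
Secondary income: 226.4 - 153.2 = 73.2
Current account = (-7937.9) + 844.5 + 301.9 + 73.2 = -6718.3
(Excluded from the current account — financial account: domestic pension funds' purchases of foreign equities 613.5, increase in resident deposits held at foreign banks 197.6; capital account: acquisition of foreign patents and trademarks (non-produced assets) 62.2.)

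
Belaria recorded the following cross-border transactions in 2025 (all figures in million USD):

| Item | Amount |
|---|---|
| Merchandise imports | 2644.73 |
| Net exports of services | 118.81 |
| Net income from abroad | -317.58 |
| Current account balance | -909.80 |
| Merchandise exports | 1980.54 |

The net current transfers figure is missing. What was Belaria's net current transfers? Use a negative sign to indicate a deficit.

-46.84

Current account = goods balance + services balance + net primary income + net secondary income
Sum of the known components = -862.96
Net current transfers = CA - (known components) = -909.80 - (-862.96) = -46.84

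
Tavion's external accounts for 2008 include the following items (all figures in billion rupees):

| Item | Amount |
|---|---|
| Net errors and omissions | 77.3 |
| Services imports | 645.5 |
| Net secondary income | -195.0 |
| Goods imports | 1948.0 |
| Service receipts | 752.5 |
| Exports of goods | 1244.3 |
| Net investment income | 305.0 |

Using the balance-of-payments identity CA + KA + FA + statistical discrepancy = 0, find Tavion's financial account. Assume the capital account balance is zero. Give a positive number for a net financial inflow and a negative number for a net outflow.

409.4

Goods balance = 1244.3 - 1948.0 = -703.7
Services balance = 752.5 - 645.5 = 107.0
Trade balance (goods + services) = -703.7 + 107.0 = -596.7
Net primary income = 305.0
Net secondary income = -195.0
Current account = -596.7 + 305.0 + (-195.0) = -486.7
Financial account = -(-486.7 + 77.3) = 409.4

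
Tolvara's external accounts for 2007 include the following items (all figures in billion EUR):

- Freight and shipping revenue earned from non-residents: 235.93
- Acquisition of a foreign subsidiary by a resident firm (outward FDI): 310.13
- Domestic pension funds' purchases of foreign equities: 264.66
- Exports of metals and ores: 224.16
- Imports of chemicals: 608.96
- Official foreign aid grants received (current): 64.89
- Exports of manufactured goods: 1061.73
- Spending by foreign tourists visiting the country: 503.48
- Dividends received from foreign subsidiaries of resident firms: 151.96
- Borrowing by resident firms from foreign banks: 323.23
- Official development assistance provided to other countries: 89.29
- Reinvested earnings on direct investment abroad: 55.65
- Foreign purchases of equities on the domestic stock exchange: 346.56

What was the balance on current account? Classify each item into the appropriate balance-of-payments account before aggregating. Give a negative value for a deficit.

1599.55

Goods: 224.16 - 608.96 + 1061.73 = 676.93
Services: 235.93 + 503.48 = 739.41
Primary income: 151.96 + 55.65 = 207.61
Secondary income: -89.29 + 64.89 = -24.40
Current account = 676.93 + 739.41 + 207.61 + (-24.40) = 1599.55
(Excluded from the current account — financial account: acquisition of a foreign subsidiary by a resident firm (outward FDI) 310.13, domestic pension funds' purchases of foreign equities 264.66, borrowing by resident firms from foreign banks 323.23, foreign purchases of equities on the domestic stock exchange 346.56.)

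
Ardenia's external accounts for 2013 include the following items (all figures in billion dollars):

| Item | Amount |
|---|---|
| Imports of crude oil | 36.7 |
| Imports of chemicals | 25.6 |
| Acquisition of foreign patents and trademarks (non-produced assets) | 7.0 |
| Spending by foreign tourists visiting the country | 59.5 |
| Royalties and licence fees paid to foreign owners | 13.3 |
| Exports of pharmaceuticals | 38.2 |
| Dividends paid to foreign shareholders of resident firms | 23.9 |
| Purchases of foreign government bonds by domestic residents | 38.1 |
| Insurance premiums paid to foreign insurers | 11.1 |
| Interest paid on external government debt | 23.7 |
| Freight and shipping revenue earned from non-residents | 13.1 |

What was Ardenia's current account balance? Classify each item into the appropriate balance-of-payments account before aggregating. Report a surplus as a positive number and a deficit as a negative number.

-23.5

Goods: -25.6 - 36.7 + 38.2 = -24.1
Services: -13.3 + 59.5 + 13.1 - 11.1 = 48.2
Primary income: -23.9 - 23.7 = -47.6
Current account = (-24.1) + 48.2 + (-47.6) = -23.5
(Excluded from the current account — capital account: acquisition of foreign patents and trademarks (non-produced assets) 7.0; financial account: purchases of foreign government bonds by domestic residents 38.1.)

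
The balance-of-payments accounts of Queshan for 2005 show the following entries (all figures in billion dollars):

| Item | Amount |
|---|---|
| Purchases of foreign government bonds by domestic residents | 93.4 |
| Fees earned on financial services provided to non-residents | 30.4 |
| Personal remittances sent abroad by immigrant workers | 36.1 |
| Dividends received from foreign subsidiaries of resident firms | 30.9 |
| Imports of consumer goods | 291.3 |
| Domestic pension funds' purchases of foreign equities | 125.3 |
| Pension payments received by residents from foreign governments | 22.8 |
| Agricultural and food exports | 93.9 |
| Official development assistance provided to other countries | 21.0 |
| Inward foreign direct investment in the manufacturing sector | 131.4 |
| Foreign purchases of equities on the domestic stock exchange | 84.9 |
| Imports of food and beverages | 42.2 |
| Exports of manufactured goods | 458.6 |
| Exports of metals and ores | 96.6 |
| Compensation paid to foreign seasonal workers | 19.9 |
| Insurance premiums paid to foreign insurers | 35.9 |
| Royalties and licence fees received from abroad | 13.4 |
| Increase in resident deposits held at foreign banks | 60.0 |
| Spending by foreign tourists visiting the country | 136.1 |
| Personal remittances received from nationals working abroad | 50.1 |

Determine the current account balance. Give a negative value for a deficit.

Goods: 96.6 - 42.2 - 291.3 + 458.6 + 93.9 = 315.6
Services: -35.9 + 30.4 + 136.1 + 13.4 = 144.0
Primary income: -19.9 + 30.9 = 11.0
Secondary income: -21.0 + 22.8 - 36.1 + 50.1 = 15.8
Current account = 315.6 + 144.0 + 11.0 + 15.8 = 486.4
(Excluded from the current account — financial account: purchases of foreign government bonds by domestic residents 93.4, domestic pension funds' purchases of foreign equities 125.3, inward foreign direct investment in the manufacturing sector 131.4, foreign purchases of equities on the domestic stock exchange 84.9, increase in resident deposits held at foreign banks 60.0.)

486.4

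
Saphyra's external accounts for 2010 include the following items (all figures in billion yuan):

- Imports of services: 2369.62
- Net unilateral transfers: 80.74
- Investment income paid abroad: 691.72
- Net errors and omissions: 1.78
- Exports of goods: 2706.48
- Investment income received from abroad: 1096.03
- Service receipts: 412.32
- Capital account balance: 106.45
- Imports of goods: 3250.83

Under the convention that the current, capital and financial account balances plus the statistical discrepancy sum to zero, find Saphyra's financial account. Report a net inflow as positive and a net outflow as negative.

Goods balance = 2706.48 - 3250.83 = -544.35
Services balance = 412.32 - 2369.62 = -1957.30
Trade balance (goods + services) = -544.35 + (-1957.30) = -2501.65
Net primary income = 1096.03 - 691.72 = 404.31
Net secondary income = 80.74
Current account = -2501.65 + 404.31 + 80.74 = -2016.60
Financial account = -(-2016.60 + 106.45 + 1.78) = 1908.37

1908.37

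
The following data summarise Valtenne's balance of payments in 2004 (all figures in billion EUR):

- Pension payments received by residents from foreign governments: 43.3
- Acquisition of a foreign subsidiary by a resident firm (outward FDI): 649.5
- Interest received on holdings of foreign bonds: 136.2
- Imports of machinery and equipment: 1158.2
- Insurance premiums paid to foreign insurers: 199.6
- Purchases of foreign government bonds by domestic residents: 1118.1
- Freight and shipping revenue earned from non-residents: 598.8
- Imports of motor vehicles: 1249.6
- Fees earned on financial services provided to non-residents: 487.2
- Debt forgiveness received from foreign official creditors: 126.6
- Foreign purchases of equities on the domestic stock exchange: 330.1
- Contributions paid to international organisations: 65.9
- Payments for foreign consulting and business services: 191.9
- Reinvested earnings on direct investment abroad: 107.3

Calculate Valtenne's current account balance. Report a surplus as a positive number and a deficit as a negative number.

-1492.4

Goods: -1158.2 - 1249.6 = -2407.8
Services: -191.9 - 199.6 + 598.8 + 487.2 = 694.5
Primary income: 107.3 + 136.2 = 243.5
Secondary income: 43.3 - 65.9 = -22.6
Current account = (-2407.8) + 694.5 + 243.5 + (-22.6) = -1492.4
(Excluded from the current account — financial account: acquisition of a foreign subsidiary by a resident firm (outward FDI) 649.5, purchases of foreign government bonds by domestic residents 1118.1, foreign purchases of equities on the domestic stock exchange 330.1; capital account: debt forgiveness received from foreign official creditors 126.6.)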